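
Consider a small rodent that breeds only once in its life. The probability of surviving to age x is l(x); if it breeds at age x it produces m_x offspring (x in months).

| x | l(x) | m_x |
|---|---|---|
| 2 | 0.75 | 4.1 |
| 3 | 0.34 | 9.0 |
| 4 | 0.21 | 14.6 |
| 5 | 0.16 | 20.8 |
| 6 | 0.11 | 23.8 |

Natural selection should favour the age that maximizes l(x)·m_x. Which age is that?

Expected offspring if breeding at age x = l(x) × m_x:
  age 2: 0.75 × 4.1 = 3.075
  age 3: 0.34 × 9.0 = 3.060
  age 4: 0.21 × 14.6 = 3.066
  age 5: 0.16 × 20.8 = 3.328
  age 6: 0.11 × 23.8 = 2.618
Maximum at age 5 (3.328).

5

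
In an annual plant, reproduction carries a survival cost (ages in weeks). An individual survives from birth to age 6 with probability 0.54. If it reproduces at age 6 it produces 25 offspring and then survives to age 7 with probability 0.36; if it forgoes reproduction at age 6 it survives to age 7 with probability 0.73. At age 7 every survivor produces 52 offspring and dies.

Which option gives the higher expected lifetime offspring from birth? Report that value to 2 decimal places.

breed at age 6: R₀ = 0.54 × (25 + 0.36 × 52) = 0.54 × 43.7200 = 23.6088
delay to age 7: R₀ = 0.54 × (0.73 × 52) = 0.54 × 37.9600 = 20.4984
Higher: breed at age 6 (23.6088).

23.61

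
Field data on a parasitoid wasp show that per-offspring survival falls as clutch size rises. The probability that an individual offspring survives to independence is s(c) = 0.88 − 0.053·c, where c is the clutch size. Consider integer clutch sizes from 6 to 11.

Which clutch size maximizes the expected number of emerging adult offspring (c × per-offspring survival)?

Expected emerging adult offspring = c × s(c):
  c=6: 6 × 0.562 = 3.372
  c=7: 7 × 0.509 = 3.563
  c=8: 8 × 0.456 = 3.648
  c=9: 9 × 0.403 = 3.627
  c=10: 10 × 0.350 = 3.500
  c=11: 11 × 0.297 = 3.267
Maximum at c = 8 (3.648 emerging adult offspring).

8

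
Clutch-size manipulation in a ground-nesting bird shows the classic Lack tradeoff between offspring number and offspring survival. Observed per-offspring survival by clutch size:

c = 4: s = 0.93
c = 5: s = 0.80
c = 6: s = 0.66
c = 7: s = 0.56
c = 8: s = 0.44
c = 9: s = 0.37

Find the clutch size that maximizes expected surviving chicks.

5

Expected surviving chicks = c × s(c):
  c=4: 4 × 0.93 = 3.720
  c=5: 5 × 0.80 = 4.000
  c=6: 6 × 0.66 = 3.960
  c=7: 7 × 0.56 = 3.920
  c=8: 8 × 0.44 = 3.520
  c=9: 9 × 0.37 = 3.330
Maximum at c = 5 (4.000 surviving chicks).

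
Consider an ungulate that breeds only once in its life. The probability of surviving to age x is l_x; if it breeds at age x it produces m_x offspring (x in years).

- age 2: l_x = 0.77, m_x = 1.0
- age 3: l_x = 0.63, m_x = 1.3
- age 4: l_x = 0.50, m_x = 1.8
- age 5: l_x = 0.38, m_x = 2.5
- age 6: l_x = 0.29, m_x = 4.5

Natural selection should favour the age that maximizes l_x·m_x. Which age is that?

6

Expected offspring if breeding at age x = l_x × m_x:
  age 2: 0.77 × 1.0 = 0.770
  age 3: 0.63 × 1.3 = 0.819
  age 4: 0.50 × 1.8 = 0.900
  age 5: 0.38 × 2.5 = 0.950
  age 6: 0.29 × 4.5 = 1.305
Maximum at age 6 (1.305).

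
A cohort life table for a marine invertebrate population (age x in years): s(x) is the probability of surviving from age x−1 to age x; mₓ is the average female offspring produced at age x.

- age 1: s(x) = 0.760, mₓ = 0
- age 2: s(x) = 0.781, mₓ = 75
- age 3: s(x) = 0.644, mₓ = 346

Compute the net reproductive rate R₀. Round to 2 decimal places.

Survivorship from birth: l_x = s_1·s_2·…·s_x.
  l_1 = 0.76000
  l_2 = 0.59356
  l_3 = 0.38225
R₀ = Σ l_x mₓ:
  age 1: 0.76000 × 0 = 0.0000
  age 2: 0.59356 × 75 = 44.5170
  age 3: 0.38225 × 346 = 132.2585
R₀ = 0.0000 + 44.5170 + 132.2585 = 176.7755

176.78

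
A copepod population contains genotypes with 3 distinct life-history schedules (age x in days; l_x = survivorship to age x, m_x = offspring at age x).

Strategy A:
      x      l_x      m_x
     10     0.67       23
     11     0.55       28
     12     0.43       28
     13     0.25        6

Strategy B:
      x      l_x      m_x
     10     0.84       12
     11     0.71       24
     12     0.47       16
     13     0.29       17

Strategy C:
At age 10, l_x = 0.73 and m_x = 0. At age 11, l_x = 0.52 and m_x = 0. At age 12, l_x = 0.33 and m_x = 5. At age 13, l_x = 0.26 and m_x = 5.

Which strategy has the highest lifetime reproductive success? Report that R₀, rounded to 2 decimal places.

44.35

Strategy A: R₀ = 0.67×23 + 0.55×28 + 0.43×28 + 0.25×6 = 44.3500
Strategy B: R₀ = 0.84×12 + 0.71×24 + 0.47×16 + 0.29×17 = 39.5700
Strategy C: R₀ = 0.73×0 + 0.52×0 + 0.33×5 + 0.26×5 = 2.9500
Highest R₀: strategy A with 44.3500.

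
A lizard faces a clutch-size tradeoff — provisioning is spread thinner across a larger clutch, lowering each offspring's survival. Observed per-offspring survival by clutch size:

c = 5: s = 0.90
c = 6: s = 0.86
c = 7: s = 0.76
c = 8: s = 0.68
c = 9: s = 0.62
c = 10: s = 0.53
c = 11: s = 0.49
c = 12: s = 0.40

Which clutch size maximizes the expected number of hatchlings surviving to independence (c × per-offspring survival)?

Expected hatchlings surviving to independence = c × s(c):
  c=5: 5 × 0.90 = 4.500
  c=6: 6 × 0.86 = 5.160
  c=7: 7 × 0.76 = 5.320
  c=8: 8 × 0.68 = 5.440
  c=9: 9 × 0.62 = 5.580
  c=10: 10 × 0.53 = 5.300
  c=11: 11 × 0.49 = 5.390
  c=12: 12 × 0.40 = 4.800
Maximum at c = 9 (5.580 hatchlings surviving to independence).

9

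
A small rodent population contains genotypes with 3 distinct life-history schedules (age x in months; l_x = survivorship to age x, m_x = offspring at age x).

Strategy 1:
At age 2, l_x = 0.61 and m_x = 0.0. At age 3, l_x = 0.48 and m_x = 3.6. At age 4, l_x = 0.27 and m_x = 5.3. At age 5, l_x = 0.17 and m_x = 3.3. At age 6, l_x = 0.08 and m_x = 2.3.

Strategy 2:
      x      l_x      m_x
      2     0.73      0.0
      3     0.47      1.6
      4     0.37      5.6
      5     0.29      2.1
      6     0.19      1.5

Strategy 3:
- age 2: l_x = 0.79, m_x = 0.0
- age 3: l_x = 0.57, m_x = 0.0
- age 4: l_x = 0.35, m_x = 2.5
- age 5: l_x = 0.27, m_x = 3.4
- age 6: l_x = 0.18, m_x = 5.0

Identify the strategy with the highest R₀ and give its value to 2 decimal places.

Strategy 1: R₀ = 0.61×0.0 + 0.48×3.6 + 0.27×5.3 + 0.17×3.3 + 0.08×2.3 = 3.9040
Strategy 2: R₀ = 0.73×0.0 + 0.47×1.6 + 0.37×5.6 + 0.29×2.1 + 0.19×1.5 = 3.7180
Strategy 3: R₀ = 0.79×0.0 + 0.57×0.0 + 0.35×2.5 + 0.27×3.4 + 0.18×5.0 = 2.6930
Highest R₀: strategy 1 with 3.9040.

3.90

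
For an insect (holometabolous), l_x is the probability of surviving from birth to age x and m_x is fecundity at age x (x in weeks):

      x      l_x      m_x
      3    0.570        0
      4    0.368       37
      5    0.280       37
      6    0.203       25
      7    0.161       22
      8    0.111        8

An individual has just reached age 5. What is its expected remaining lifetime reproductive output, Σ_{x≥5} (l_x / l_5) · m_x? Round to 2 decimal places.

l_5 = 0.280. Conditional survival from age 5 to x is l_x / l_5.
  x=5: (0.280/0.280) × 37 = 37.0000
  x=6: (0.203/0.280) × 25 = 18.1250
  x=7: (0.161/0.280) × 22 = 12.6500
  x=8: (0.111/0.280) × 8 = 3.1714
Sum = 37.0000 + 18.1250 + 12.6500 + 3.1714 = 70.9464

70.95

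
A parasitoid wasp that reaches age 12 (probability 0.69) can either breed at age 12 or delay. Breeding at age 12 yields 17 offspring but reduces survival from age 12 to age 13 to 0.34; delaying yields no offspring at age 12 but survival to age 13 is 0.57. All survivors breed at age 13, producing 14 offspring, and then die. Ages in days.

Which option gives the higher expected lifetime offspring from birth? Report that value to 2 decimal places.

15.01

breed at age 12: R₀ = 0.69 × (17 + 0.34 × 14) = 0.69 × 21.7600 = 15.0144
delay to age 13: R₀ = 0.69 × (0.57 × 14) = 0.69 × 7.9800 = 5.5062
Higher: breed at age 12 (15.0144).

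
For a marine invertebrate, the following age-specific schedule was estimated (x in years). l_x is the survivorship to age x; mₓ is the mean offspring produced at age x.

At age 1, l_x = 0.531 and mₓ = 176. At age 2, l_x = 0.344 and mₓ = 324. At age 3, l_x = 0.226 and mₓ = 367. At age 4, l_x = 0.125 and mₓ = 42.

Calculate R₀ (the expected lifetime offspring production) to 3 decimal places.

293.104

R₀ = Σ l_x mₓ:
  age 1: 0.531 × 176 = 93.4560
  age 2: 0.344 × 324 = 111.4560
  age 3: 0.226 × 367 = 82.9420
  age 4: 0.125 × 42 = 5.2500
R₀ = 93.4560 + 111.4560 + 82.9420 + 5.2500 = 293.1040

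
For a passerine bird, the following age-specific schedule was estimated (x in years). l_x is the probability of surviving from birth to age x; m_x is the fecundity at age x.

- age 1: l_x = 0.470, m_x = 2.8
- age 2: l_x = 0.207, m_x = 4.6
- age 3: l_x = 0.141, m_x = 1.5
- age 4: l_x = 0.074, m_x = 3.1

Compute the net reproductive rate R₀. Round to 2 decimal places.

2.71

R₀ = Σ l_x m_x:
  age 1: 0.470 × 2.8 = 1.3160
  age 2: 0.207 × 4.6 = 0.9522
  age 3: 0.141 × 1.5 = 0.2115
  age 4: 0.074 × 3.1 = 0.2294
R₀ = 1.3160 + 0.9522 + 0.2115 + 0.2294 = 2.7091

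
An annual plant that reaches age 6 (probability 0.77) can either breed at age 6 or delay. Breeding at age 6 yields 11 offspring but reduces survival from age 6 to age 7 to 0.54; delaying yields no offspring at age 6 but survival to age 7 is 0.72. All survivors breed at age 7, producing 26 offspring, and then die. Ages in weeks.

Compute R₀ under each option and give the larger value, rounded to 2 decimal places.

breed at age 6: R₀ = 0.77 × (11 + 0.54 × 26) = 0.77 × 25.0400 = 19.2808
delay to age 7: R₀ = 0.77 × (0.72 × 26) = 0.77 × 18.7200 = 14.4144
Higher: breed at age 6 (19.2808).

19.28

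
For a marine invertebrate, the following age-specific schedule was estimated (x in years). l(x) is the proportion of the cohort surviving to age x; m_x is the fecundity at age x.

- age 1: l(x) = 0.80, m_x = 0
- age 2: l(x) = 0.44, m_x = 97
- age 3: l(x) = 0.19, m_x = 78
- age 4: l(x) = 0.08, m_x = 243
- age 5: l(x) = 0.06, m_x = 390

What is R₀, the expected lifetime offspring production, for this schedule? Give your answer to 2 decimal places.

100.34

R₀ = Σ l(x) m_x:
  age 1: 0.80 × 0 = 0.0000
  age 2: 0.44 × 97 = 42.6800
  age 3: 0.19 × 78 = 14.8200
  age 4: 0.08 × 243 = 19.4400
  age 5: 0.06 × 390 = 23.4000
R₀ = 0.0000 + 42.6800 + 14.8200 + 19.4400 + 23.4000 = 100.3400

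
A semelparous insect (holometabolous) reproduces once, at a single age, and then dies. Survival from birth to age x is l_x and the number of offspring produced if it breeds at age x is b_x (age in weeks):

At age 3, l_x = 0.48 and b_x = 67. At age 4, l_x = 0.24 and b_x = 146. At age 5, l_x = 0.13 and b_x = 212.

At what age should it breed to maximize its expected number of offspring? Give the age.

4

Expected offspring if breeding at age x = l_x × b_x:
  age 3: 0.48 × 67 = 32.160
  age 4: 0.24 × 146 = 35.040
  age 5: 0.13 × 212 = 27.560
Maximum at age 4 (35.040).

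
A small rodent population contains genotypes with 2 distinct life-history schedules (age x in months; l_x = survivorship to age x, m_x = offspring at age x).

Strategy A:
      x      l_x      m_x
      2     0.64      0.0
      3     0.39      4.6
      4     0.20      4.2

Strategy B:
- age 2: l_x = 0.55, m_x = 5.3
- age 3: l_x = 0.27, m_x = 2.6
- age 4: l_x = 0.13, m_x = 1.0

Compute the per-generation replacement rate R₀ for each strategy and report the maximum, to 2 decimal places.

3.75

Strategy A: R₀ = 0.64×0.0 + 0.39×4.6 + 0.20×4.2 = 2.6340
Strategy B: R₀ = 0.55×5.3 + 0.27×2.6 + 0.13×1.0 = 3.7470
Highest R₀: strategy B with 3.7470.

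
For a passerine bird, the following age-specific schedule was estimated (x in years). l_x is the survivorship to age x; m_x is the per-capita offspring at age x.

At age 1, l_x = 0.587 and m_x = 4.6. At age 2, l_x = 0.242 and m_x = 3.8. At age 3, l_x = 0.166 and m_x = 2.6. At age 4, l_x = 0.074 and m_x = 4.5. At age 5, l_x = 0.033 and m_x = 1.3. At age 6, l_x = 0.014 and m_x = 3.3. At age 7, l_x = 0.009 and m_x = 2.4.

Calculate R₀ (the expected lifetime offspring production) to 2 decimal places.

4.50

R₀ = Σ l_x m_x:
  age 1: 0.587 × 4.6 = 2.7002
  age 2: 0.242 × 3.8 = 0.9196
  age 3: 0.166 × 2.6 = 0.4316
  age 4: 0.074 × 4.5 = 0.3330
  age 5: 0.033 × 1.3 = 0.0429
  age 6: 0.014 × 3.3 = 0.0462
  age 7: 0.009 × 2.4 = 0.0216
R₀ = 2.7002 + 0.9196 + 0.4316 + 0.3330 + 0.0429 + 0.0462 + 0.0216 = 4.4951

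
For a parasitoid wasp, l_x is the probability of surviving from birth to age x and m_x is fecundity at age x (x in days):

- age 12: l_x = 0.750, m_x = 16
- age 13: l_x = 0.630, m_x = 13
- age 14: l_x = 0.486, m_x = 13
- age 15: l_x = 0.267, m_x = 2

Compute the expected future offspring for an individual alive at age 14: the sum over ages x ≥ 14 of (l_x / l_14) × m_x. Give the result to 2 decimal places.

l_14 = 0.486. Conditional survival from age 14 to x is l_x / l_14.
  x=14: (0.486/0.486) × 13 = 13.0000
  x=15: (0.267/0.486) × 2 = 1.0988
Sum = 13.0000 + 1.0988 = 14.0988

14.10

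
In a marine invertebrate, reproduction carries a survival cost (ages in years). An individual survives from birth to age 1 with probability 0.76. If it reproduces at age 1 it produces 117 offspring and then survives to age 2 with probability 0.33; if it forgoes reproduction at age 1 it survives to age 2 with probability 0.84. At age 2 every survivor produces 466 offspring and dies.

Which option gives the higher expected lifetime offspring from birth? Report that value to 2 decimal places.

breed at age 1: R₀ = 0.76 × (117 + 0.33 × 466) = 0.76 × 270.7800 = 205.7928
delay to age 2: R₀ = 0.76 × (0.84 × 466) = 0.76 × 391.4400 = 297.4944
Higher: delay to age 2 (297.4944).

297.49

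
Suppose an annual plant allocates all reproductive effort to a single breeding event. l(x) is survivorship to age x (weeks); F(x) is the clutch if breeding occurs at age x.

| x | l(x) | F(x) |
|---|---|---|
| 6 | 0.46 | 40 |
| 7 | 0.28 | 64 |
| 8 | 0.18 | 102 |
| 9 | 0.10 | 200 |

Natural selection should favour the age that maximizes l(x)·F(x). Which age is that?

Expected offspring if breeding at age x = l(x) × F(x):
  age 6: 0.46 × 40 = 18.400
  age 7: 0.28 × 64 = 17.920
  age 8: 0.18 × 102 = 18.360
  age 9: 0.10 × 200 = 20.000
Maximum at age 9 (20.000).

9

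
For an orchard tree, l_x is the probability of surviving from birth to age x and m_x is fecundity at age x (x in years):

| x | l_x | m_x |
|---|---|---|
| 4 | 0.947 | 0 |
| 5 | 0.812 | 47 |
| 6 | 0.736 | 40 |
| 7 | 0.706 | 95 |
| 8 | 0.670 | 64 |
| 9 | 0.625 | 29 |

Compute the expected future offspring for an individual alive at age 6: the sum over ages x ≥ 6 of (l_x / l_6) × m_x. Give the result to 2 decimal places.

214.01

l_6 = 0.736. Conditional survival from age 6 to x is l_x / l_6.
  x=6: (0.736/0.736) × 40 = 40.0000
  x=7: (0.706/0.736) × 95 = 91.1277
  x=8: (0.670/0.736) × 64 = 58.2609
  x=9: (0.625/0.736) × 29 = 24.6264
Sum = 40.0000 + 91.1277 + 58.2609 + 24.6264 = 214.0149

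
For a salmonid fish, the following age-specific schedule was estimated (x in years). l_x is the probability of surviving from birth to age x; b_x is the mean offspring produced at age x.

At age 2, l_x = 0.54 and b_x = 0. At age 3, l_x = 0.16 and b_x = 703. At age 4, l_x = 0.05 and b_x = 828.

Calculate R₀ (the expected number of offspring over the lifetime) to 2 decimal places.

R₀ = Σ l_x b_x:
  age 2: 0.54 × 0 = 0.0000
  age 3: 0.16 × 703 = 112.4800
  age 4: 0.05 × 828 = 41.4000
R₀ = 0.0000 + 112.4800 + 41.4000 = 153.8800

153.88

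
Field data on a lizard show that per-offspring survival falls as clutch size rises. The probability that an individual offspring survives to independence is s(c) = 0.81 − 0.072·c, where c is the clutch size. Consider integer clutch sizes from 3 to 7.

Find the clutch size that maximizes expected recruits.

6

Expected recruits = c × s(c):
  c=3: 3 × 0.594 = 1.782
  c=4: 4 × 0.522 = 2.088
  c=5: 5 × 0.450 = 2.250
  c=6: 6 × 0.378 = 2.268
  c=7: 7 × 0.306 = 2.142
Maximum at c = 6 (2.268 recruits).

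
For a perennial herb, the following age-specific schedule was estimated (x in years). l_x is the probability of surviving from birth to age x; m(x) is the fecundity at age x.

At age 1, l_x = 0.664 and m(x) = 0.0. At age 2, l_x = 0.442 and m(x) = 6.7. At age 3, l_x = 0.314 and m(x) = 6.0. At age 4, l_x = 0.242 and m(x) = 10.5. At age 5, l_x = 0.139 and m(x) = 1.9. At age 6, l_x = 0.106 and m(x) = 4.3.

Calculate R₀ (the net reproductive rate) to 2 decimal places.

8.11

R₀ = Σ l_x m(x):
  age 1: 0.664 × 0.0 = 0.0000
  age 2: 0.442 × 6.7 = 2.9614
  age 3: 0.314 × 6.0 = 1.8840
  age 4: 0.242 × 10.5 = 2.5410
  age 5: 0.139 × 1.9 = 0.2641
  age 6: 0.106 × 4.3 = 0.4558
R₀ = 0.0000 + 2.9614 + 1.8840 + 2.5410 + 0.2641 + 0.4558 = 8.1063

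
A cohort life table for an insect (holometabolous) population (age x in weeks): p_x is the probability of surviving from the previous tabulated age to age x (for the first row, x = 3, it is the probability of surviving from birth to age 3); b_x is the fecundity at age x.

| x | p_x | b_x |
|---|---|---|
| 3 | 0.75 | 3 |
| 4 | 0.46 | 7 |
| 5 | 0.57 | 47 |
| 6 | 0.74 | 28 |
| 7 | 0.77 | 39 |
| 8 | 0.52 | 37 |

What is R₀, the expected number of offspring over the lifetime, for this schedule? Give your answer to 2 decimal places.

Survivorship from birth: l_x = p_3·p_4·…·p_x.
  l_3 = 0.75000
  l_4 = 0.34500
  l_5 = 0.19665
  l_6 = 0.14552
  l_7 = 0.11205
  l_8 = 0.05827
R₀ = Σ l_x b_x:
  age 3: 0.75000 × 3 = 2.2500
  age 4: 0.34500 × 7 = 2.4150
  age 5: 0.19665 × 47 = 9.2425
  age 6: 0.14552 × 28 = 4.0746
  age 7: 0.11205 × 39 = 4.3700
  age 8: 0.05827 × 37 = 2.1560
R₀ = 2.2500 + 2.4150 + 9.2425 + 4.0746 + 4.3700 + 2.1560 = 24.5081

24.51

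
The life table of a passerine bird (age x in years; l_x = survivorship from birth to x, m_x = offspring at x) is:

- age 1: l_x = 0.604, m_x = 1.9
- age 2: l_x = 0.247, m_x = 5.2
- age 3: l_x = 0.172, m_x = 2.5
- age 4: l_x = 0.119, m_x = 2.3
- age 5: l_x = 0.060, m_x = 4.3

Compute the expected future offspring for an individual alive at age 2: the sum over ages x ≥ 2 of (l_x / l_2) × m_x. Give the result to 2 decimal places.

l_2 = 0.247. Conditional survival from age 2 to x is l_x / l_2.
  x=2: (0.247/0.247) × 5.2 = 5.2000
  x=3: (0.172/0.247) × 2.5 = 1.7409
  x=4: (0.119/0.247) × 2.3 = 1.1081
  x=5: (0.060/0.247) × 4.3 = 1.0445
Sum = 5.2000 + 1.7409 + 1.1081 + 1.0445 = 9.0935

9.09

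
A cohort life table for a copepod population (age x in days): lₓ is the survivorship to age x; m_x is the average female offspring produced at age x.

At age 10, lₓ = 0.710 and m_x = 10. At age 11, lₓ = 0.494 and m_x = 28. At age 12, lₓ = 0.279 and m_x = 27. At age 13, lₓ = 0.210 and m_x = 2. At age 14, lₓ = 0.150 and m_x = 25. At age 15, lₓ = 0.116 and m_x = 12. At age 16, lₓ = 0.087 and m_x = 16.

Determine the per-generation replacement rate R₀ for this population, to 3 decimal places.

35.419

R₀ = Σ lₓ m_x:
  age 10: 0.710 × 10 = 7.1000
  age 11: 0.494 × 28 = 13.8320
  age 12: 0.279 × 27 = 7.5330
  age 13: 0.210 × 2 = 0.4200
  age 14: 0.150 × 25 = 3.7500
  age 15: 0.116 × 12 = 1.3920
  age 16: 0.087 × 16 = 1.3920
R₀ = 7.1000 + 13.8320 + 7.5330 + 0.4200 + 3.7500 + 1.3920 + 1.3920 = 35.4190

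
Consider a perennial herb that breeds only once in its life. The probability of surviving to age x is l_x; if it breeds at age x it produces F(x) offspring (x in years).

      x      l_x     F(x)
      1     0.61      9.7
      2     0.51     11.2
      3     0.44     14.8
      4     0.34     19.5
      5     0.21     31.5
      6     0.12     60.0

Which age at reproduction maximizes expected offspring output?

6

Expected offspring if breeding at age x = l_x × F(x):
  age 1: 0.61 × 9.7 = 5.917
  age 2: 0.51 × 11.2 = 5.712
  age 3: 0.44 × 14.8 = 6.512
  age 4: 0.34 × 19.5 = 6.630
  age 5: 0.21 × 31.5 = 6.615
  age 6: 0.12 × 60.0 = 7.200
Maximum at age 6 (7.200).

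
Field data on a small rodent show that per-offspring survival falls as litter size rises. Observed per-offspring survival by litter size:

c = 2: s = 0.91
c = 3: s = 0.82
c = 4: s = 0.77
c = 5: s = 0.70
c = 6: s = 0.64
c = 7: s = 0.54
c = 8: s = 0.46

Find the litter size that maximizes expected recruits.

Expected recruits = c × s(c):
  c=2: 2 × 0.91 = 1.820
  c=3: 3 × 0.82 = 2.460
  c=4: 4 × 0.77 = 3.080
  c=5: 5 × 0.70 = 3.500
  c=6: 6 × 0.64 = 3.840
  c=7: 7 × 0.54 = 3.780
  c=8: 8 × 0.46 = 3.680
Maximum at c = 6 (3.840 recruits).

6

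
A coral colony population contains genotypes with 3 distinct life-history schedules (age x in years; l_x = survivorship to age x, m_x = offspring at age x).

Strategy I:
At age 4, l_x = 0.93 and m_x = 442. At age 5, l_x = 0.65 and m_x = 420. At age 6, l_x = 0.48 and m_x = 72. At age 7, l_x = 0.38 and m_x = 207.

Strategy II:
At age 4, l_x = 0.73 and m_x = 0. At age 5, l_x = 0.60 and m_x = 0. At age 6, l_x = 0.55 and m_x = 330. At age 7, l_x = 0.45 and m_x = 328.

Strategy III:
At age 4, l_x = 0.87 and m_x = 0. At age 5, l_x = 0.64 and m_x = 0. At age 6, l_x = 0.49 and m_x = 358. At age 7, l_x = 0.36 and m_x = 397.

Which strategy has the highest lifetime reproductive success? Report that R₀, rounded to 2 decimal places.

797.28

Strategy I: R₀ = 0.93×442 + 0.65×420 + 0.48×72 + 0.38×207 = 797.2800
Strategy II: R₀ = 0.73×0 + 0.60×0 + 0.55×330 + 0.45×328 = 329.1000
Strategy III: R₀ = 0.87×0 + 0.64×0 + 0.49×358 + 0.36×397 = 318.3400
Highest R₀: strategy I with 797.2800.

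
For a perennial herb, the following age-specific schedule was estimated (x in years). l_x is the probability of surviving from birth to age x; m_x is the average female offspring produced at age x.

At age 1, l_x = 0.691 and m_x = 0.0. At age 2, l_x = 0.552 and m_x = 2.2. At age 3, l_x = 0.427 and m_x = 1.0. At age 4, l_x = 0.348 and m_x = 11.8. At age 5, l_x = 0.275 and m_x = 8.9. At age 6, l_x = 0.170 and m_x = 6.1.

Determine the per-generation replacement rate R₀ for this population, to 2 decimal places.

R₀ = Σ l_x m_x:
  age 1: 0.691 × 0.0 = 0.0000
  age 2: 0.552 × 2.2 = 1.2144
  age 3: 0.427 × 1.0 = 0.4270
  age 4: 0.348 × 11.8 = 4.1064
  age 5: 0.275 × 8.9 = 2.4475
  age 6: 0.170 × 6.1 = 1.0370
R₀ = 0.0000 + 1.2144 + 0.4270 + 4.1064 + 2.4475 + 1.0370 = 9.2323

9.23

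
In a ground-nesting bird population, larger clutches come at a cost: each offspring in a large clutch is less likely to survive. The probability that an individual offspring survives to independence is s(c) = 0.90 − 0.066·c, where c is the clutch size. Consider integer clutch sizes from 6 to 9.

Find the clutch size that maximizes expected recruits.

Expected recruits = c × s(c):
  c=6: 6 × 0.504 = 3.024
  c=7: 7 × 0.438 = 3.066
  c=8: 8 × 0.372 = 2.976
  c=9: 9 × 0.306 = 2.754
Maximum at c = 7 (3.066 recruits).

7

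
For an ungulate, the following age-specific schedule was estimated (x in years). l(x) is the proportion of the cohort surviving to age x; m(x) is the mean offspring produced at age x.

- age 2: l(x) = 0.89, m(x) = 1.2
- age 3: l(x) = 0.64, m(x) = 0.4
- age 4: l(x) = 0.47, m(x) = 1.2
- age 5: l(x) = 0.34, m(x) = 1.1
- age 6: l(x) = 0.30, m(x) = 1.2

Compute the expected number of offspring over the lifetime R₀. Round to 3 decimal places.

R₀ = Σ l(x) m(x):
  age 2: 0.89 × 1.2 = 1.0680
  age 3: 0.64 × 0.4 = 0.2560
  age 4: 0.47 × 1.2 = 0.5640
  age 5: 0.34 × 1.1 = 0.3740
  age 6: 0.30 × 1.2 = 0.3600
R₀ = 1.0680 + 0.2560 + 0.5640 + 0.3740 + 0.3600 = 2.6220

2.622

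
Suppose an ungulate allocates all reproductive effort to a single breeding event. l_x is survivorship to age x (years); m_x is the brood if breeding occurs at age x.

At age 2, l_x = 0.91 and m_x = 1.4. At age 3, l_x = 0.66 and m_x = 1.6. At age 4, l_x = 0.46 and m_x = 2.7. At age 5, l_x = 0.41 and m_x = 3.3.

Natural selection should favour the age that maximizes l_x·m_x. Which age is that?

Expected offspring if breeding at age x = l_x × m_x:
  age 2: 0.91 × 1.4 = 1.274
  age 3: 0.66 × 1.6 = 1.056
  age 4: 0.46 × 2.7 = 1.242
  age 5: 0.41 × 3.3 = 1.353
Maximum at age 5 (1.353).

5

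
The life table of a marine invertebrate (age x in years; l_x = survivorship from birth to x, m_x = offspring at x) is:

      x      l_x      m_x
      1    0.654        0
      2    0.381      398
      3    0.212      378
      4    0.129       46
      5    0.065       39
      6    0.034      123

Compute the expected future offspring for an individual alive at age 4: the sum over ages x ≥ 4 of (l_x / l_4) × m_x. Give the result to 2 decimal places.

l_4 = 0.129. Conditional survival from age 4 to x is l_x / l_4.
  x=4: (0.129/0.129) × 46 = 46.0000
  x=5: (0.065/0.129) × 39 = 19.6512
  x=6: (0.034/0.129) × 123 = 32.4186
Sum = 46.0000 + 19.6512 + 32.4186 = 98.0698

98.07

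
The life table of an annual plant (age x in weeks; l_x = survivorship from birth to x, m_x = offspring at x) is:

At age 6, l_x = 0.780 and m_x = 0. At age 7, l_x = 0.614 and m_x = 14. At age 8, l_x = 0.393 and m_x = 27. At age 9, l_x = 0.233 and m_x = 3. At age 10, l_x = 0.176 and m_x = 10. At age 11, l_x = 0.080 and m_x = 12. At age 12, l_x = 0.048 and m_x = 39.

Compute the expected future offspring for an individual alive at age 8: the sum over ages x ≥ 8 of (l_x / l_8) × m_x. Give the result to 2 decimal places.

40.46

l_8 = 0.393. Conditional survival from age 8 to x is l_x / l_8.
  x=8: (0.393/0.393) × 27 = 27.0000
  x=9: (0.233/0.393) × 3 = 1.7786
  x=10: (0.176/0.393) × 10 = 4.4784
  x=11: (0.080/0.393) × 12 = 2.4427
  x=12: (0.048/0.393) × 39 = 4.7634
Sum = 27.0000 + 1.7786 + 4.4784 + 2.4427 + 4.7634 = 40.4631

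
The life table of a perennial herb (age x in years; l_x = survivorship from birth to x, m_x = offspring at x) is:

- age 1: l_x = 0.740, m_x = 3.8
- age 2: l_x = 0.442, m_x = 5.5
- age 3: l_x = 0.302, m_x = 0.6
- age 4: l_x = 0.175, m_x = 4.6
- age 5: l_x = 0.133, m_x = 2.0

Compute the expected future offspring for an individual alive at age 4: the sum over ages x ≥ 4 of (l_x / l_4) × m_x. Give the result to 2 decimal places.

l_4 = 0.175. Conditional survival from age 4 to x is l_x / l_4.
  x=4: (0.175/0.175) × 4.6 = 4.6000
  x=5: (0.133/0.175) × 2.0 = 1.5200
Sum = 4.6000 + 1.5200 = 6.1200

6.12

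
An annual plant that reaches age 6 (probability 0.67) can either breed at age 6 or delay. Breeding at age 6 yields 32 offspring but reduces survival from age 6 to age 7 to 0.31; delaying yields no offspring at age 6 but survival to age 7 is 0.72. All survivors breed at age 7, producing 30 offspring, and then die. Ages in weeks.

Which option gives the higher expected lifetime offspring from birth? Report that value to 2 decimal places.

breed at age 6: R₀ = 0.67 × (32 + 0.31 × 30) = 0.67 × 41.3000 = 27.6710
delay to age 7: R₀ = 0.67 × (0.72 × 30) = 0.67 × 21.6000 = 14.4720
Higher: breed at age 6 (27.6710).

27.67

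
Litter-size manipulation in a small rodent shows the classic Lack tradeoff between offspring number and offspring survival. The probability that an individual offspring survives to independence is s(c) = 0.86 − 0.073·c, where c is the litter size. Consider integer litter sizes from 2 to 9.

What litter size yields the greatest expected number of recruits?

6

Expected recruits = c × s(c):
  c=2: 2 × 0.714 = 1.428
  c=3: 3 × 0.641 = 1.923
  c=4: 4 × 0.568 = 2.272
  c=5: 5 × 0.495 = 2.475
  c=6: 6 × 0.422 = 2.532
  c=7: 7 × 0.349 = 2.443
  c=8: 8 × 0.276 = 2.208
  c=9: 9 × 0.203 = 1.827
Maximum at c = 6 (2.532 recruits).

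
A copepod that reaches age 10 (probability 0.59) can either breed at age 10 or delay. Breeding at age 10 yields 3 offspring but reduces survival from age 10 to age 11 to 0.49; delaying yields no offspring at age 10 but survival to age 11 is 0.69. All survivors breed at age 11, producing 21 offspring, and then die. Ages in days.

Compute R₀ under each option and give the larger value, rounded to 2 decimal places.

8.55

breed at age 10: R₀ = 0.59 × (3 + 0.49 × 21) = 0.59 × 13.2900 = 7.8411
delay to age 11: R₀ = 0.59 × (0.69 × 21) = 0.59 × 14.4900 = 8.5491
Higher: delay to age 11 (8.5491).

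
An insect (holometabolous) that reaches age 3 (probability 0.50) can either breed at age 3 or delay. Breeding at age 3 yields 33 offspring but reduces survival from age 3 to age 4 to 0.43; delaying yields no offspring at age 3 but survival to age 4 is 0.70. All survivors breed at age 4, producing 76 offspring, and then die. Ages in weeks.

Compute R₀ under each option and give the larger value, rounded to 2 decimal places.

32.84

breed at age 3: R₀ = 0.50 × (33 + 0.43 × 76) = 0.50 × 65.6800 = 32.8400
delay to age 4: R₀ = 0.50 × (0.70 × 76) = 0.50 × 53.2000 = 26.6000
Higher: breed at age 3 (32.8400).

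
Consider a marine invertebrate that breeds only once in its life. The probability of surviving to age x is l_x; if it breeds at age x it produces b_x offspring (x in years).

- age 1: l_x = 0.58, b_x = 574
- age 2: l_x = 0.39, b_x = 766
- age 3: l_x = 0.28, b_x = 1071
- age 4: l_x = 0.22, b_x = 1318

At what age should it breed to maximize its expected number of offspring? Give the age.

1

Expected offspring if breeding at age x = l_x × b_x:
  age 1: 0.58 × 574 = 332.920
  age 2: 0.39 × 766 = 298.740
  age 3: 0.28 × 1071 = 299.880
  age 4: 0.22 × 1318 = 289.960
Maximum at age 1 (332.920).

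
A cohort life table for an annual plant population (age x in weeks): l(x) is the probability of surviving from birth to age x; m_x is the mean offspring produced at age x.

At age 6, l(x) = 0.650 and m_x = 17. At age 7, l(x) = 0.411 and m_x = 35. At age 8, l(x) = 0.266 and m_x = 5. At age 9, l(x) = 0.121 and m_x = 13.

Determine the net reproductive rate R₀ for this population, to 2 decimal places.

28.34

R₀ = Σ l(x) m_x:
  age 6: 0.650 × 17 = 11.0500
  age 7: 0.411 × 35 = 14.3850
  age 8: 0.266 × 5 = 1.3300
  age 9: 0.121 × 13 = 1.5730
R₀ = 11.0500 + 14.3850 + 1.3300 + 1.5730 = 28.3380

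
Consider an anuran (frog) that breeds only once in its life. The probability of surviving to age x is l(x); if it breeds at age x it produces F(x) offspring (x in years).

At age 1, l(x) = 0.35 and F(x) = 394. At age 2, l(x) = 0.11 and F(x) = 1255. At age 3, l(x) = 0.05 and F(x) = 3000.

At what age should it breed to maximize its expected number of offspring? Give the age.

3

Expected offspring if breeding at age x = l(x) × F(x):
  age 1: 0.35 × 394 = 137.900
  age 2: 0.11 × 1255 = 138.050
  age 3: 0.05 × 3000 = 150.000
Maximum at age 3 (150.000).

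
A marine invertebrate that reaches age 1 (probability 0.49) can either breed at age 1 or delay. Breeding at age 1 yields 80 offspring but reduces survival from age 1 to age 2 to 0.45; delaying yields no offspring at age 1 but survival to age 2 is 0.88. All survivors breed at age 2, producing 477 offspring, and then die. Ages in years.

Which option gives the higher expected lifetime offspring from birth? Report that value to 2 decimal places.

205.68

breed at age 1: R₀ = 0.49 × (80 + 0.45 × 477) = 0.49 × 294.6500 = 144.3785
delay to age 2: R₀ = 0.49 × (0.88 × 477) = 0.49 × 419.7600 = 205.6824
Higher: delay to age 2 (205.6824).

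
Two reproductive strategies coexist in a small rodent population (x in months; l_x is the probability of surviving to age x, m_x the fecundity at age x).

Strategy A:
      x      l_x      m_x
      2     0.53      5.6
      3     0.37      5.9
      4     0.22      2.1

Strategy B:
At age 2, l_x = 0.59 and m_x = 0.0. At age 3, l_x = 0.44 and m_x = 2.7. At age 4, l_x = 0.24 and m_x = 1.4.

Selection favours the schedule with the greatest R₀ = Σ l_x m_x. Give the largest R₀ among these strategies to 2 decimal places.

5.61

Strategy A: R₀ = 0.53×5.6 + 0.37×5.9 + 0.22×2.1 = 5.6130
Strategy B: R₀ = 0.59×0.0 + 0.44×2.7 + 0.24×1.4 = 1.5240
Highest R₀: strategy A with 5.6130.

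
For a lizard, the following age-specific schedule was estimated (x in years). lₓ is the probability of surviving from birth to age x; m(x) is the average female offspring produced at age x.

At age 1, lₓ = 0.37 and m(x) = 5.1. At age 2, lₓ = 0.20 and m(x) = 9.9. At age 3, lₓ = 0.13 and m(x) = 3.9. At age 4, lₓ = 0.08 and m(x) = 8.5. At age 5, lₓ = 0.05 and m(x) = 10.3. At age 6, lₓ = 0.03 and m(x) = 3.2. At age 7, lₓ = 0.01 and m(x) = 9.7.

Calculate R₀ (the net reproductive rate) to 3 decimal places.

5.762

R₀ = Σ lₓ m(x):
  age 1: 0.37 × 5.1 = 1.8870
  age 2: 0.20 × 9.9 = 1.9800
  age 3: 0.13 × 3.9 = 0.5070
  age 4: 0.08 × 8.5 = 0.6800
  age 5: 0.05 × 10.3 = 0.5150
  age 6: 0.03 × 3.2 = 0.0960
  age 7: 0.01 × 9.7 = 0.0970
R₀ = 1.8870 + 1.9800 + 0.5070 + 0.6800 + 0.5150 + 0.0960 + 0.0970 = 5.7620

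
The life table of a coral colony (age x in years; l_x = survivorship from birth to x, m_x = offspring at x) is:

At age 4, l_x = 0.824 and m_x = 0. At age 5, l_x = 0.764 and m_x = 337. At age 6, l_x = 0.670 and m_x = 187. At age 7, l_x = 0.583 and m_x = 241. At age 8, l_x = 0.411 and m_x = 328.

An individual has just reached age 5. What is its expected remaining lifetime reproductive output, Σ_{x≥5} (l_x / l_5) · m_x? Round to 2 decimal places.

l_5 = 0.764. Conditional survival from age 5 to x is l_x / l_5.
  x=5: (0.764/0.764) × 337 = 337.0000
  x=6: (0.670/0.764) × 187 = 163.9921
  x=7: (0.583/0.764) × 241 = 183.9045
  x=8: (0.411/0.764) × 328 = 176.4503
Sum = 337.0000 + 163.9921 + 183.9045 + 176.4503 = 861.3469

861.35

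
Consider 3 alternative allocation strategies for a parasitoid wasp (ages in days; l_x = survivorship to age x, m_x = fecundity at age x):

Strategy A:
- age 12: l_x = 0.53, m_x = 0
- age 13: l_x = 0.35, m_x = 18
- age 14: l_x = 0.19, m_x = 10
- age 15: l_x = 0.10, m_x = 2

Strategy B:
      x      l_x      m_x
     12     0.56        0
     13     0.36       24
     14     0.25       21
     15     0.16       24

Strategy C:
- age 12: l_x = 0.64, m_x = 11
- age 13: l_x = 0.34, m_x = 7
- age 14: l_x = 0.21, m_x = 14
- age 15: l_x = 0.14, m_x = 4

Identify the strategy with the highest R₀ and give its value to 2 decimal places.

17.73

Strategy A: R₀ = 0.53×0 + 0.35×18 + 0.19×10 + 0.10×2 = 8.4000
Strategy B: R₀ = 0.56×0 + 0.36×24 + 0.25×21 + 0.16×24 = 17.7300
Strategy C: R₀ = 0.64×11 + 0.34×7 + 0.21×14 + 0.14×4 = 12.9200
Highest R₀: strategy B with 17.7300.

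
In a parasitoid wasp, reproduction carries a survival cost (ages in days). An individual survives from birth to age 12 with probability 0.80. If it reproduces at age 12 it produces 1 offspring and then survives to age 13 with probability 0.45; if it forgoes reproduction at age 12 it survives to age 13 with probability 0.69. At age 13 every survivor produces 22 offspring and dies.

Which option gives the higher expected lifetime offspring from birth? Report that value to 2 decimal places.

12.14

breed at age 12: R₀ = 0.80 × (1 + 0.45 × 22) = 0.80 × 10.9000 = 8.7200
delay to age 13: R₀ = 0.80 × (0.69 × 22) = 0.80 × 15.1800 = 12.1440
Higher: delay to age 13 (12.1440).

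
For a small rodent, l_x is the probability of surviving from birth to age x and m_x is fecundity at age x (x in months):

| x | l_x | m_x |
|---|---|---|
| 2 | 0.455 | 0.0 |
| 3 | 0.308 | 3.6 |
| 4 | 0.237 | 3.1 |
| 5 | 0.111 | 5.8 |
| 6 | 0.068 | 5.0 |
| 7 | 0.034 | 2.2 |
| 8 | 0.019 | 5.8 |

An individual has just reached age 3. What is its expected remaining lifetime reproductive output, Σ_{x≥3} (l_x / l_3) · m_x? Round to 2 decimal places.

l_3 = 0.308. Conditional survival from age 3 to x is l_x / l_3.
  x=3: (0.308/0.308) × 3.6 = 3.6000
  x=4: (0.237/0.308) × 3.1 = 2.3854
  x=5: (0.111/0.308) × 5.8 = 2.0903
  x=6: (0.068/0.308) × 5.0 = 1.1039
  x=7: (0.034/0.308) × 2.2 = 0.2429
  x=8: (0.019/0.308) × 5.8 = 0.3578
Sum = 3.6000 + 2.3854 + 2.0903 + 1.1039 + 0.2429 + 0.3578 = 9.7802

9.78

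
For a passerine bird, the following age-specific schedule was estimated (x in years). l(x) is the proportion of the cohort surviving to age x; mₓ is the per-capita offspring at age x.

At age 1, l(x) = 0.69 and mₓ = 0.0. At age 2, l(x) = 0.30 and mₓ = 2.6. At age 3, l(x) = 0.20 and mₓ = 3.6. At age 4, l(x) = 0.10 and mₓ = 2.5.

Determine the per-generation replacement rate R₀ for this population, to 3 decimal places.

1.750

R₀ = Σ l(x) mₓ:
  age 1: 0.69 × 0.0 = 0.0000
  age 2: 0.30 × 2.6 = 0.7800
  age 3: 0.20 × 3.6 = 0.7200
  age 4: 0.10 × 2.5 = 0.2500
R₀ = 0.0000 + 0.7800 + 0.7200 + 0.2500 = 1.7500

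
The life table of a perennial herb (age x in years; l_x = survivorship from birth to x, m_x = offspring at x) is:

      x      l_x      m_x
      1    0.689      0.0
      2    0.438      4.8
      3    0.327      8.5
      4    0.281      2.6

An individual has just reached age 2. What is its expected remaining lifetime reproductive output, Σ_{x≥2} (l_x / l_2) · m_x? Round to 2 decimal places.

12.81

l_2 = 0.438. Conditional survival from age 2 to x is l_x / l_2.
  x=2: (0.438/0.438) × 4.8 = 4.8000
  x=3: (0.327/0.438) × 8.5 = 6.3459
  x=4: (0.281/0.438) × 2.6 = 1.6680
Sum = 4.8000 + 6.3459 + 1.6680 = 12.8139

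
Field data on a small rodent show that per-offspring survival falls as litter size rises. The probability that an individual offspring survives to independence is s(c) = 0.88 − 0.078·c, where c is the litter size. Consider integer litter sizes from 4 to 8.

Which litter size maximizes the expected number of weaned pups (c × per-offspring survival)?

6

Expected weaned pups = c × s(c):
  c=4: 4 × 0.568 = 2.272
  c=5: 5 × 0.490 = 2.450
  c=6: 6 × 0.412 = 2.472
  c=7: 7 × 0.334 = 2.338
  c=8: 8 × 0.256 = 2.048
Maximum at c = 6 (2.472 weaned pups).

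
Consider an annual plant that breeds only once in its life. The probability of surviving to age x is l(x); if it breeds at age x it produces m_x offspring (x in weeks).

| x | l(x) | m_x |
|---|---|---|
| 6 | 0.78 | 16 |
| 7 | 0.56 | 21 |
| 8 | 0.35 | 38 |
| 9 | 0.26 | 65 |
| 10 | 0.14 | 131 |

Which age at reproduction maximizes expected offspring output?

Expected offspring if breeding at age x = l(x) × m_x:
  age 6: 0.78 × 16 = 12.480
  age 7: 0.56 × 21 = 11.760
  age 8: 0.35 × 38 = 13.300
  age 9: 0.26 × 65 = 16.900
  age 10: 0.14 × 131 = 18.340
Maximum at age 10 (18.340).

10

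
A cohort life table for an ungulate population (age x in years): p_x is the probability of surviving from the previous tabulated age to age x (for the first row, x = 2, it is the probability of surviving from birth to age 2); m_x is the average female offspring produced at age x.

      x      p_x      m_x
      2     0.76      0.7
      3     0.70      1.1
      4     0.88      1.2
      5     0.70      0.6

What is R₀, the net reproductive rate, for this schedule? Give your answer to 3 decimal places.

1.876

Survivorship from birth: l_x = p_2·p_3·…·p_x.
  l_2 = 0.76000
  l_3 = 0.53200
  l_4 = 0.46816
  l_5 = 0.32771
R₀ = Σ l_x m_x:
  age 2: 0.76000 × 0.7 = 0.5320
  age 3: 0.53200 × 1.1 = 0.5852
  age 4: 0.46816 × 1.2 = 0.5618
  age 5: 0.32771 × 0.6 = 0.1966
R₀ = 0.5320 + 0.5852 + 0.5618 + 0.1966 = 1.8756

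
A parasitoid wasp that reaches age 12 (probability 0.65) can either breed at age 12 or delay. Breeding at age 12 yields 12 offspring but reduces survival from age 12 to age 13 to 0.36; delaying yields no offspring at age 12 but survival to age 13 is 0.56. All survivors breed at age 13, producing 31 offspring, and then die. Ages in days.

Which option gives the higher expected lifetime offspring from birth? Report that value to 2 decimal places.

breed at age 12: R₀ = 0.65 × (12 + 0.36 × 31) = 0.65 × 23.1600 = 15.0540
delay to age 13: R₀ = 0.65 × (0.56 × 31) = 0.65 × 17.3600 = 11.2840
Higher: breed at age 12 (15.0540).

15.05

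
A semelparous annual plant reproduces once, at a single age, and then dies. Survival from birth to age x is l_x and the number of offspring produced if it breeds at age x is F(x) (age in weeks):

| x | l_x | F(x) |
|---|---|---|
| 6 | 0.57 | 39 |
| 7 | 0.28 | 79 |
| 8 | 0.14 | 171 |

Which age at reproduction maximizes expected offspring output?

8

Expected offspring if breeding at age x = l_x × F(x):
  age 6: 0.57 × 39 = 22.230
  age 7: 0.28 × 79 = 22.120
  age 8: 0.14 × 171 = 23.940
Maximum at age 8 (23.940).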